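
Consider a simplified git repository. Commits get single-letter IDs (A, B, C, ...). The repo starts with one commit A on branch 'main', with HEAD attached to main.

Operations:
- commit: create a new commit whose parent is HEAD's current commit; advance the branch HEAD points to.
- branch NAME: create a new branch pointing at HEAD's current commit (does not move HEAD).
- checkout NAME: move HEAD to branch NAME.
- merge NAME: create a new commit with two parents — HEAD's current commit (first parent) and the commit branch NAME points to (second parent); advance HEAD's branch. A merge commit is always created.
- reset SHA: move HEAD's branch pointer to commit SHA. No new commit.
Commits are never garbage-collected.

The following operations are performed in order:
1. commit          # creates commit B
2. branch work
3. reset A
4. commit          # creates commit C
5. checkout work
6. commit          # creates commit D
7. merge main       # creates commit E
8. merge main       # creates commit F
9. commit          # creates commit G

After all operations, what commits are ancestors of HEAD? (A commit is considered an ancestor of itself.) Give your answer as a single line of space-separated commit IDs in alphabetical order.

Answer: A B C D E F G

Derivation:
After op 1 (commit): HEAD=main@B [main=B]
After op 2 (branch): HEAD=main@B [main=B work=B]
After op 3 (reset): HEAD=main@A [main=A work=B]
After op 4 (commit): HEAD=main@C [main=C work=B]
After op 5 (checkout): HEAD=work@B [main=C work=B]
After op 6 (commit): HEAD=work@D [main=C work=D]
After op 7 (merge): HEAD=work@E [main=C work=E]
After op 8 (merge): HEAD=work@F [main=C work=F]
After op 9 (commit): HEAD=work@G [main=C work=G]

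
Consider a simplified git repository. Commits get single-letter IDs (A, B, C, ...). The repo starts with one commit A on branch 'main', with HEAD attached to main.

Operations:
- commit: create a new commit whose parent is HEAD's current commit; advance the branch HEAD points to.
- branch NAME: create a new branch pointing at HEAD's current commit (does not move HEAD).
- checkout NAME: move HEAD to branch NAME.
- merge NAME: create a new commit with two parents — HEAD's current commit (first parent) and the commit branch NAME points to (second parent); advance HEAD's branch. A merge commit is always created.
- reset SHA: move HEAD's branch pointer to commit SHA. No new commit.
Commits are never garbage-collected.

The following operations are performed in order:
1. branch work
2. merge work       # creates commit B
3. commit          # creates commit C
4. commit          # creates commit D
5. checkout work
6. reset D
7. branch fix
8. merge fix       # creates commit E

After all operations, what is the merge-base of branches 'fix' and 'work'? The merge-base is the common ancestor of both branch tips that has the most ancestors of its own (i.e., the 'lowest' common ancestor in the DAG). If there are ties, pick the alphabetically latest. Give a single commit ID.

Answer: D

Derivation:
After op 1 (branch): HEAD=main@A [main=A work=A]
After op 2 (merge): HEAD=main@B [main=B work=A]
After op 3 (commit): HEAD=main@C [main=C work=A]
After op 4 (commit): HEAD=main@D [main=D work=A]
After op 5 (checkout): HEAD=work@A [main=D work=A]
After op 6 (reset): HEAD=work@D [main=D work=D]
After op 7 (branch): HEAD=work@D [fix=D main=D work=D]
After op 8 (merge): HEAD=work@E [fix=D main=D work=E]
ancestors(fix=D): ['A', 'B', 'C', 'D']
ancestors(work=E): ['A', 'B', 'C', 'D', 'E']
common: ['A', 'B', 'C', 'D']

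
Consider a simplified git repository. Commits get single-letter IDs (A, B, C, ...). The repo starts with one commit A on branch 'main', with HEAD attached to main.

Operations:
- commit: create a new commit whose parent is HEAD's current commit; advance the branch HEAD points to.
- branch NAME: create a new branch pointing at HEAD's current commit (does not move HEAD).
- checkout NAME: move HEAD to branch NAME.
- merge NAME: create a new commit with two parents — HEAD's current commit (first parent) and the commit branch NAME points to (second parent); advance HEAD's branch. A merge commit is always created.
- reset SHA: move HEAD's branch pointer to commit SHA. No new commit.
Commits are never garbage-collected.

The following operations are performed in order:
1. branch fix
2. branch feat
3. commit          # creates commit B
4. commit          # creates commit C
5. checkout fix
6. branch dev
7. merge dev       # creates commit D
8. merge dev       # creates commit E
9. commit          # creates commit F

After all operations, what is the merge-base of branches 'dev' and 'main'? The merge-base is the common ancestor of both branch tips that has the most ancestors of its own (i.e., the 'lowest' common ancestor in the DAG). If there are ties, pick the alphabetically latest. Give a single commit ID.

Answer: A

Derivation:
After op 1 (branch): HEAD=main@A [fix=A main=A]
After op 2 (branch): HEAD=main@A [feat=A fix=A main=A]
After op 3 (commit): HEAD=main@B [feat=A fix=A main=B]
After op 4 (commit): HEAD=main@C [feat=A fix=A main=C]
After op 5 (checkout): HEAD=fix@A [feat=A fix=A main=C]
After op 6 (branch): HEAD=fix@A [dev=A feat=A fix=A main=C]
After op 7 (merge): HEAD=fix@D [dev=A feat=A fix=D main=C]
After op 8 (merge): HEAD=fix@E [dev=A feat=A fix=E main=C]
After op 9 (commit): HEAD=fix@F [dev=A feat=A fix=F main=C]
ancestors(dev=A): ['A']
ancestors(main=C): ['A', 'B', 'C']
common: ['A']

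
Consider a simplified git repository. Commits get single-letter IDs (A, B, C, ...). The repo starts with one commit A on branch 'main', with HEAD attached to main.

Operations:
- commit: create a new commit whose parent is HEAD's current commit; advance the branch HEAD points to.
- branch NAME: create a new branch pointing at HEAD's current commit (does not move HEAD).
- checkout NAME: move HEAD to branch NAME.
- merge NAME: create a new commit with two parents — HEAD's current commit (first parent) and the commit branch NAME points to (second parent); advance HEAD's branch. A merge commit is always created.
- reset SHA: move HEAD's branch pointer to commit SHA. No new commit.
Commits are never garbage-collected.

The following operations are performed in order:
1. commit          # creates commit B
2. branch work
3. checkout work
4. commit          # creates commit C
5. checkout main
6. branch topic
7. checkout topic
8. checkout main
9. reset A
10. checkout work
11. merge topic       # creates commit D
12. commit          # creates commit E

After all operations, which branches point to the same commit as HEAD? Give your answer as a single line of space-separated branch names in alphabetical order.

After op 1 (commit): HEAD=main@B [main=B]
After op 2 (branch): HEAD=main@B [main=B work=B]
After op 3 (checkout): HEAD=work@B [main=B work=B]
After op 4 (commit): HEAD=work@C [main=B work=C]
After op 5 (checkout): HEAD=main@B [main=B work=C]
After op 6 (branch): HEAD=main@B [main=B topic=B work=C]
After op 7 (checkout): HEAD=topic@B [main=B topic=B work=C]
After op 8 (checkout): HEAD=main@B [main=B topic=B work=C]
After op 9 (reset): HEAD=main@A [main=A topic=B work=C]
After op 10 (checkout): HEAD=work@C [main=A topic=B work=C]
After op 11 (merge): HEAD=work@D [main=A topic=B work=D]
After op 12 (commit): HEAD=work@E [main=A topic=B work=E]

Answer: work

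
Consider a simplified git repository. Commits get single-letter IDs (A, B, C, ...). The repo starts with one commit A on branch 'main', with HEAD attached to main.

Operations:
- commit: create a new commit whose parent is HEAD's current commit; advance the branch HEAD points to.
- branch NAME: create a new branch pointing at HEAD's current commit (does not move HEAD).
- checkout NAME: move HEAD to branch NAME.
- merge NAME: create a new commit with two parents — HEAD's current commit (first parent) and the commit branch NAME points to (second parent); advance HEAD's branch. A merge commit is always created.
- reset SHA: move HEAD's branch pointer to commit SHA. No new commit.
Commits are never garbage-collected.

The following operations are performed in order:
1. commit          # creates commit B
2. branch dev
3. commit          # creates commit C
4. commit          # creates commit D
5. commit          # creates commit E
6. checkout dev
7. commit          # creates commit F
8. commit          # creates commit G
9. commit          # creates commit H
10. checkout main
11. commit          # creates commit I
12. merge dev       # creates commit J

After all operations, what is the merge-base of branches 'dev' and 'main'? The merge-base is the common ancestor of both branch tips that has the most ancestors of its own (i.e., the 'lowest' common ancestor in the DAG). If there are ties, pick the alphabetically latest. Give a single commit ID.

Answer: H

Derivation:
After op 1 (commit): HEAD=main@B [main=B]
After op 2 (branch): HEAD=main@B [dev=B main=B]
After op 3 (commit): HEAD=main@C [dev=B main=C]
After op 4 (commit): HEAD=main@D [dev=B main=D]
After op 5 (commit): HEAD=main@E [dev=B main=E]
After op 6 (checkout): HEAD=dev@B [dev=B main=E]
After op 7 (commit): HEAD=dev@F [dev=F main=E]
After op 8 (commit): HEAD=dev@G [dev=G main=E]
After op 9 (commit): HEAD=dev@H [dev=H main=E]
After op 10 (checkout): HEAD=main@E [dev=H main=E]
After op 11 (commit): HEAD=main@I [dev=H main=I]
After op 12 (merge): HEAD=main@J [dev=H main=J]
ancestors(dev=H): ['A', 'B', 'F', 'G', 'H']
ancestors(main=J): ['A', 'B', 'C', 'D', 'E', 'F', 'G', 'H', 'I', 'J']
common: ['A', 'B', 'F', 'G', 'H']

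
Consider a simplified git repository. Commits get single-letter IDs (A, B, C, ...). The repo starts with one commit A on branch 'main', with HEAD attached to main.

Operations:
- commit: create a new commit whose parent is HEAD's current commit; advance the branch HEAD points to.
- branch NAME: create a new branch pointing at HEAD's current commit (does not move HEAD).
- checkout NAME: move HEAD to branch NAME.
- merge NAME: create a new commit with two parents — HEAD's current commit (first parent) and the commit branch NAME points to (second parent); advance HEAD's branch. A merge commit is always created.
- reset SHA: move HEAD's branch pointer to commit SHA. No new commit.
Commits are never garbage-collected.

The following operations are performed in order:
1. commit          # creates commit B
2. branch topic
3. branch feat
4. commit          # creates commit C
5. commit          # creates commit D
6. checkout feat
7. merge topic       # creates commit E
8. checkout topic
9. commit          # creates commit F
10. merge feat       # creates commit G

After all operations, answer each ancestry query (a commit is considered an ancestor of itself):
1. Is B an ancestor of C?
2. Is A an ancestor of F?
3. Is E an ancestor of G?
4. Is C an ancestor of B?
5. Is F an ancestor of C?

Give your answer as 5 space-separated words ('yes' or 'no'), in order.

Answer: yes yes yes no no

Derivation:
After op 1 (commit): HEAD=main@B [main=B]
After op 2 (branch): HEAD=main@B [main=B topic=B]
After op 3 (branch): HEAD=main@B [feat=B main=B topic=B]
After op 4 (commit): HEAD=main@C [feat=B main=C topic=B]
After op 5 (commit): HEAD=main@D [feat=B main=D topic=B]
After op 6 (checkout): HEAD=feat@B [feat=B main=D topic=B]
After op 7 (merge): HEAD=feat@E [feat=E main=D topic=B]
After op 8 (checkout): HEAD=topic@B [feat=E main=D topic=B]
After op 9 (commit): HEAD=topic@F [feat=E main=D topic=F]
After op 10 (merge): HEAD=topic@G [feat=E main=D topic=G]
ancestors(C) = {A,B,C}; B in? yes
ancestors(F) = {A,B,F}; A in? yes
ancestors(G) = {A,B,E,F,G}; E in? yes
ancestors(B) = {A,B}; C in? no
ancestors(C) = {A,B,C}; F in? no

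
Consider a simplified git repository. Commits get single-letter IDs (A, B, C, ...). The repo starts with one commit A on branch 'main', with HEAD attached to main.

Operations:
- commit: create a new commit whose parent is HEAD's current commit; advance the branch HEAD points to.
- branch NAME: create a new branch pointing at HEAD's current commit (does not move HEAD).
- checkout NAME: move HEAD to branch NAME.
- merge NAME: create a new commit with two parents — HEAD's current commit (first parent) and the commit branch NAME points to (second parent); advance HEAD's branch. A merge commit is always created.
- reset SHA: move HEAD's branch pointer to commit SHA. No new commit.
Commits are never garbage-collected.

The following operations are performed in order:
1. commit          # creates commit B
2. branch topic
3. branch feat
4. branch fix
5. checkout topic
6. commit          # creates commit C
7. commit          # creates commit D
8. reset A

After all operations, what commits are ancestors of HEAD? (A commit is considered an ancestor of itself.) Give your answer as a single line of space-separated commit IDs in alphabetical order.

After op 1 (commit): HEAD=main@B [main=B]
After op 2 (branch): HEAD=main@B [main=B topic=B]
After op 3 (branch): HEAD=main@B [feat=B main=B topic=B]
After op 4 (branch): HEAD=main@B [feat=B fix=B main=B topic=B]
After op 5 (checkout): HEAD=topic@B [feat=B fix=B main=B topic=B]
After op 6 (commit): HEAD=topic@C [feat=B fix=B main=B topic=C]
After op 7 (commit): HEAD=topic@D [feat=B fix=B main=B topic=D]
After op 8 (reset): HEAD=topic@A [feat=B fix=B main=B topic=A]

Answer: A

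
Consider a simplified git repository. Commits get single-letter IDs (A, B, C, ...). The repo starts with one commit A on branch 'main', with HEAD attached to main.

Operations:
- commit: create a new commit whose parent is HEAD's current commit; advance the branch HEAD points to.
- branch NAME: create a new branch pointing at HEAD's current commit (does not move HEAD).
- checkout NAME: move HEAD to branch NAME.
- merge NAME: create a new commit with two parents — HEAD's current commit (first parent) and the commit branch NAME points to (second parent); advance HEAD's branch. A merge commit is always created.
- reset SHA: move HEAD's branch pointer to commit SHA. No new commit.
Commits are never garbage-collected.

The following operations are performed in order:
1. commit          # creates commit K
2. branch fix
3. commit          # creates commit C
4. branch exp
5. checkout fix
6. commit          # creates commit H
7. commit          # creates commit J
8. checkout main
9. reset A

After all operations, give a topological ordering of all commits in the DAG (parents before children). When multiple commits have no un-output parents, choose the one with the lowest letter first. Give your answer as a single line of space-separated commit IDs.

Answer: A K C H J

Derivation:
After op 1 (commit): HEAD=main@K [main=K]
After op 2 (branch): HEAD=main@K [fix=K main=K]
After op 3 (commit): HEAD=main@C [fix=K main=C]
After op 4 (branch): HEAD=main@C [exp=C fix=K main=C]
After op 5 (checkout): HEAD=fix@K [exp=C fix=K main=C]
After op 6 (commit): HEAD=fix@H [exp=C fix=H main=C]
After op 7 (commit): HEAD=fix@J [exp=C fix=J main=C]
After op 8 (checkout): HEAD=main@C [exp=C fix=J main=C]
After op 9 (reset): HEAD=main@A [exp=C fix=J main=A]
commit A: parents=[]
commit C: parents=['K']
commit H: parents=['K']
commit J: parents=['H']
commit K: parents=['A']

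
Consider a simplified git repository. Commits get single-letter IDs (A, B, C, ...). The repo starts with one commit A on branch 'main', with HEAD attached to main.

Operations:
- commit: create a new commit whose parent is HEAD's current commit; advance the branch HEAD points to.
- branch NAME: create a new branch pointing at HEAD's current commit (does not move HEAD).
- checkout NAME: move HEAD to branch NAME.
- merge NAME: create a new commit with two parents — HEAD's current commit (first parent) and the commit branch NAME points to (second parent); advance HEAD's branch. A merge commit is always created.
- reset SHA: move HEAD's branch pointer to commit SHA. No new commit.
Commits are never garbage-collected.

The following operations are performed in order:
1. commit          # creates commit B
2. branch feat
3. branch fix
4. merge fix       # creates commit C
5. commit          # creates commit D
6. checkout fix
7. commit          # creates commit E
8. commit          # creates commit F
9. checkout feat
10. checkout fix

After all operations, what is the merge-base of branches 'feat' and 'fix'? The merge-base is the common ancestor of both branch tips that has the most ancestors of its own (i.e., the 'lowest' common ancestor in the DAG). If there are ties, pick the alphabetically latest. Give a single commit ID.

After op 1 (commit): HEAD=main@B [main=B]
After op 2 (branch): HEAD=main@B [feat=B main=B]
After op 3 (branch): HEAD=main@B [feat=B fix=B main=B]
After op 4 (merge): HEAD=main@C [feat=B fix=B main=C]
After op 5 (commit): HEAD=main@D [feat=B fix=B main=D]
After op 6 (checkout): HEAD=fix@B [feat=B fix=B main=D]
After op 7 (commit): HEAD=fix@E [feat=B fix=E main=D]
After op 8 (commit): HEAD=fix@F [feat=B fix=F main=D]
After op 9 (checkout): HEAD=feat@B [feat=B fix=F main=D]
After op 10 (checkout): HEAD=fix@F [feat=B fix=F main=D]
ancestors(feat=B): ['A', 'B']
ancestors(fix=F): ['A', 'B', 'E', 'F']
common: ['A', 'B']

Answer: B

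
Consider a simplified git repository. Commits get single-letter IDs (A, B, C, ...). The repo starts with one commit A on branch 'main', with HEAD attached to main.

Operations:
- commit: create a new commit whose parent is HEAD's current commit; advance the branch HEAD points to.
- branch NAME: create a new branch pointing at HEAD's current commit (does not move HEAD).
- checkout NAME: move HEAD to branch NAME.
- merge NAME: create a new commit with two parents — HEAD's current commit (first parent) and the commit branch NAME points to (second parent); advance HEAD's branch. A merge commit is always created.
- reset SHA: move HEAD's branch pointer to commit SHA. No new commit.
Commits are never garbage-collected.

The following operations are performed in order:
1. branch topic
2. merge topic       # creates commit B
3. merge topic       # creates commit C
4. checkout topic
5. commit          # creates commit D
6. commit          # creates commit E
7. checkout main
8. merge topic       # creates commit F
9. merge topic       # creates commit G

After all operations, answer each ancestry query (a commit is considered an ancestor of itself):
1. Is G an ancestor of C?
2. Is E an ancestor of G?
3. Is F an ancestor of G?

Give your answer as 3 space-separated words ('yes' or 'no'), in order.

Answer: no yes yes

Derivation:
After op 1 (branch): HEAD=main@A [main=A topic=A]
After op 2 (merge): HEAD=main@B [main=B topic=A]
After op 3 (merge): HEAD=main@C [main=C topic=A]
After op 4 (checkout): HEAD=topic@A [main=C topic=A]
After op 5 (commit): HEAD=topic@D [main=C topic=D]
After op 6 (commit): HEAD=topic@E [main=C topic=E]
After op 7 (checkout): HEAD=main@C [main=C topic=E]
After op 8 (merge): HEAD=main@F [main=F topic=E]
After op 9 (merge): HEAD=main@G [main=G topic=E]
ancestors(C) = {A,B,C}; G in? no
ancestors(G) = {A,B,C,D,E,F,G}; E in? yes
ancestors(G) = {A,B,C,D,E,F,G}; F in? yes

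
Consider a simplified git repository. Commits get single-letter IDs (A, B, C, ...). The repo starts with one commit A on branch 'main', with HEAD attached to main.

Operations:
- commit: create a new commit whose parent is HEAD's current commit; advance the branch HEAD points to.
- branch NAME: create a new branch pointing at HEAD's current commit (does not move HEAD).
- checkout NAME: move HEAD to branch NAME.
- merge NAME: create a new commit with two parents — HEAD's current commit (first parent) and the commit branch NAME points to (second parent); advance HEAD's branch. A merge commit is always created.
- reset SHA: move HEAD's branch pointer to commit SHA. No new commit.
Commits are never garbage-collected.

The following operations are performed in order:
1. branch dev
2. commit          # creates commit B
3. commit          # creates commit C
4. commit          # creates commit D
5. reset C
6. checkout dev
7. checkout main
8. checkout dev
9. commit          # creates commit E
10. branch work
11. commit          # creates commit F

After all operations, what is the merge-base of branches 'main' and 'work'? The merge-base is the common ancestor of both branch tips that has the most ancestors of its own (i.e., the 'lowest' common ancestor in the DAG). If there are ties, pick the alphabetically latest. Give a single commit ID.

Answer: A

Derivation:
After op 1 (branch): HEAD=main@A [dev=A main=A]
After op 2 (commit): HEAD=main@B [dev=A main=B]
After op 3 (commit): HEAD=main@C [dev=A main=C]
After op 4 (commit): HEAD=main@D [dev=A main=D]
After op 5 (reset): HEAD=main@C [dev=A main=C]
After op 6 (checkout): HEAD=dev@A [dev=A main=C]
After op 7 (checkout): HEAD=main@C [dev=A main=C]
After op 8 (checkout): HEAD=dev@A [dev=A main=C]
After op 9 (commit): HEAD=dev@E [dev=E main=C]
After op 10 (branch): HEAD=dev@E [dev=E main=C work=E]
After op 11 (commit): HEAD=dev@F [dev=F main=C work=E]
ancestors(main=C): ['A', 'B', 'C']
ancestors(work=E): ['A', 'E']
common: ['A']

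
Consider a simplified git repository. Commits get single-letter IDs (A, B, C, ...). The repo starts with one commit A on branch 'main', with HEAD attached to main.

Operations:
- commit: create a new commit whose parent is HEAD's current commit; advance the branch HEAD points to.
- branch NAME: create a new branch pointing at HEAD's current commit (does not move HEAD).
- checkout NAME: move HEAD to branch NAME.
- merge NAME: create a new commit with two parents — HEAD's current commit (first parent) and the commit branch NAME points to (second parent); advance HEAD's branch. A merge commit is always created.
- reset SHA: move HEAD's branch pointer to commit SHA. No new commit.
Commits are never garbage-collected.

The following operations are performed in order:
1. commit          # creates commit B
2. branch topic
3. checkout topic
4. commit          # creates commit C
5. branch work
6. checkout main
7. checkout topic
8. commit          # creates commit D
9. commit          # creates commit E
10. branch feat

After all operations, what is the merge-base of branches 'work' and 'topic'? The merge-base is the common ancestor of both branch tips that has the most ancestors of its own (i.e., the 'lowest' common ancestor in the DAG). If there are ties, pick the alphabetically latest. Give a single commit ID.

After op 1 (commit): HEAD=main@B [main=B]
After op 2 (branch): HEAD=main@B [main=B topic=B]
After op 3 (checkout): HEAD=topic@B [main=B topic=B]
After op 4 (commit): HEAD=topic@C [main=B topic=C]
After op 5 (branch): HEAD=topic@C [main=B topic=C work=C]
After op 6 (checkout): HEAD=main@B [main=B topic=C work=C]
After op 7 (checkout): HEAD=topic@C [main=B topic=C work=C]
After op 8 (commit): HEAD=topic@D [main=B topic=D work=C]
After op 9 (commit): HEAD=topic@E [main=B topic=E work=C]
After op 10 (branch): HEAD=topic@E [feat=E main=B topic=E work=C]
ancestors(work=C): ['A', 'B', 'C']
ancestors(topic=E): ['A', 'B', 'C', 'D', 'E']
common: ['A', 'B', 'C']

Answer: C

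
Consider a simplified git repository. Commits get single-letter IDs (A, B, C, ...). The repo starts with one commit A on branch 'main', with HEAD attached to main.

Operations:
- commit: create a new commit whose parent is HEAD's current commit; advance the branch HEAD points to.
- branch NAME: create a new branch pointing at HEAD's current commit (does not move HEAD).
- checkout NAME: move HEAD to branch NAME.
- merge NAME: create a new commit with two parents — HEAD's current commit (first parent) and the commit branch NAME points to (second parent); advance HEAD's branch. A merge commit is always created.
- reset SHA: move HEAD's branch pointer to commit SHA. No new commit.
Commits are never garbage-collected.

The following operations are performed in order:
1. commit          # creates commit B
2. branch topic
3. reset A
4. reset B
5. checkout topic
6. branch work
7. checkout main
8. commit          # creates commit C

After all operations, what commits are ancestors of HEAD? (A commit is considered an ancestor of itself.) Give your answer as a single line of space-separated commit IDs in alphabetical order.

Answer: A B C

Derivation:
After op 1 (commit): HEAD=main@B [main=B]
After op 2 (branch): HEAD=main@B [main=B topic=B]
After op 3 (reset): HEAD=main@A [main=A topic=B]
After op 4 (reset): HEAD=main@B [main=B topic=B]
After op 5 (checkout): HEAD=topic@B [main=B topic=B]
After op 6 (branch): HEAD=topic@B [main=B topic=B work=B]
After op 7 (checkout): HEAD=main@B [main=B topic=B work=B]
After op 8 (commit): HEAD=main@C [main=C topic=B work=B]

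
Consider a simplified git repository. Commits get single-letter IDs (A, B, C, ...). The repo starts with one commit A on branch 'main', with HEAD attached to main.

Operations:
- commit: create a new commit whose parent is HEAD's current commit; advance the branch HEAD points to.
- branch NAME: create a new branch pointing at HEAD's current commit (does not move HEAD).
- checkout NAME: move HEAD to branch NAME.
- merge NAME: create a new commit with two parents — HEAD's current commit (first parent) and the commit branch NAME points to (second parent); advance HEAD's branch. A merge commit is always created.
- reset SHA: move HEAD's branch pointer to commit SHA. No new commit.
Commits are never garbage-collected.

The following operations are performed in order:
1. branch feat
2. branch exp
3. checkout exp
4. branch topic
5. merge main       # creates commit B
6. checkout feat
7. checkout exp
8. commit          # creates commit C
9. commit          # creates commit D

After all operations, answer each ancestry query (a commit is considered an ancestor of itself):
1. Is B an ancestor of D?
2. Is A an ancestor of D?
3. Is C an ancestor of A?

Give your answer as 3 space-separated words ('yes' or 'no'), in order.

After op 1 (branch): HEAD=main@A [feat=A main=A]
After op 2 (branch): HEAD=main@A [exp=A feat=A main=A]
After op 3 (checkout): HEAD=exp@A [exp=A feat=A main=A]
After op 4 (branch): HEAD=exp@A [exp=A feat=A main=A topic=A]
After op 5 (merge): HEAD=exp@B [exp=B feat=A main=A topic=A]
After op 6 (checkout): HEAD=feat@A [exp=B feat=A main=A topic=A]
After op 7 (checkout): HEAD=exp@B [exp=B feat=A main=A topic=A]
After op 8 (commit): HEAD=exp@C [exp=C feat=A main=A topic=A]
After op 9 (commit): HEAD=exp@D [exp=D feat=A main=A topic=A]
ancestors(D) = {A,B,C,D}; B in? yes
ancestors(D) = {A,B,C,D}; A in? yes
ancestors(A) = {A}; C in? no

Answer: yes yes no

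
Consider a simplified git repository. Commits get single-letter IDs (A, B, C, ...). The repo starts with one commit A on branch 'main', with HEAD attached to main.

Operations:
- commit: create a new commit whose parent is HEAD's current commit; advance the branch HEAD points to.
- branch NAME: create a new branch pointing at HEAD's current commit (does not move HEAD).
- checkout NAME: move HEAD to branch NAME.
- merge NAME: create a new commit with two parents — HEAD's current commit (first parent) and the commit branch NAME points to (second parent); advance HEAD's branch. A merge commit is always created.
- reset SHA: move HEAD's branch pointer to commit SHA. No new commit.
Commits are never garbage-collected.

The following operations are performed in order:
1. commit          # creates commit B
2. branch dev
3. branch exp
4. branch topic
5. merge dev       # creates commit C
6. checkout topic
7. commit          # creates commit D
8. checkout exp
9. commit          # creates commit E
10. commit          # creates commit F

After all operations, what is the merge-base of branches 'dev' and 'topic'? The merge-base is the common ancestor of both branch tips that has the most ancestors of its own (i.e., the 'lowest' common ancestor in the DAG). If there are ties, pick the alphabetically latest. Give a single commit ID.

After op 1 (commit): HEAD=main@B [main=B]
After op 2 (branch): HEAD=main@B [dev=B main=B]
After op 3 (branch): HEAD=main@B [dev=B exp=B main=B]
After op 4 (branch): HEAD=main@B [dev=B exp=B main=B topic=B]
After op 5 (merge): HEAD=main@C [dev=B exp=B main=C topic=B]
After op 6 (checkout): HEAD=topic@B [dev=B exp=B main=C topic=B]
After op 7 (commit): HEAD=topic@D [dev=B exp=B main=C topic=D]
After op 8 (checkout): HEAD=exp@B [dev=B exp=B main=C topic=D]
After op 9 (commit): HEAD=exp@E [dev=B exp=E main=C topic=D]
After op 10 (commit): HEAD=exp@F [dev=B exp=F main=C topic=D]
ancestors(dev=B): ['A', 'B']
ancestors(topic=D): ['A', 'B', 'D']
common: ['A', 'B']

Answer: B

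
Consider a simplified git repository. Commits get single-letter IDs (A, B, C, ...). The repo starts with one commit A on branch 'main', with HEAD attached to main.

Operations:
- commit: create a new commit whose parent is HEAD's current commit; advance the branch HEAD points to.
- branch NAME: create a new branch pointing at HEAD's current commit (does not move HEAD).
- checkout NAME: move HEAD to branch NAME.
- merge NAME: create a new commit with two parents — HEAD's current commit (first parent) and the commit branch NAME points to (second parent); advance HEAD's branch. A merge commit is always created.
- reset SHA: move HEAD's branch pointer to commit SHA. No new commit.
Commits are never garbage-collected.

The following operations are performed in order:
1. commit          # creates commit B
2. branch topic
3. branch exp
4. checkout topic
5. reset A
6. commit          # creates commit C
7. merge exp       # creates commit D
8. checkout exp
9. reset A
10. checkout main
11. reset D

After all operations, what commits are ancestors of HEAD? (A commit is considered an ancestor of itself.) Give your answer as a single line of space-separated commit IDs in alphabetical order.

After op 1 (commit): HEAD=main@B [main=B]
After op 2 (branch): HEAD=main@B [main=B topic=B]
After op 3 (branch): HEAD=main@B [exp=B main=B topic=B]
After op 4 (checkout): HEAD=topic@B [exp=B main=B topic=B]
After op 5 (reset): HEAD=topic@A [exp=B main=B topic=A]
After op 6 (commit): HEAD=topic@C [exp=B main=B topic=C]
After op 7 (merge): HEAD=topic@D [exp=B main=B topic=D]
After op 8 (checkout): HEAD=exp@B [exp=B main=B topic=D]
After op 9 (reset): HEAD=exp@A [exp=A main=B topic=D]
After op 10 (checkout): HEAD=main@B [exp=A main=B topic=D]
After op 11 (reset): HEAD=main@D [exp=A main=D topic=D]

Answer: A B C D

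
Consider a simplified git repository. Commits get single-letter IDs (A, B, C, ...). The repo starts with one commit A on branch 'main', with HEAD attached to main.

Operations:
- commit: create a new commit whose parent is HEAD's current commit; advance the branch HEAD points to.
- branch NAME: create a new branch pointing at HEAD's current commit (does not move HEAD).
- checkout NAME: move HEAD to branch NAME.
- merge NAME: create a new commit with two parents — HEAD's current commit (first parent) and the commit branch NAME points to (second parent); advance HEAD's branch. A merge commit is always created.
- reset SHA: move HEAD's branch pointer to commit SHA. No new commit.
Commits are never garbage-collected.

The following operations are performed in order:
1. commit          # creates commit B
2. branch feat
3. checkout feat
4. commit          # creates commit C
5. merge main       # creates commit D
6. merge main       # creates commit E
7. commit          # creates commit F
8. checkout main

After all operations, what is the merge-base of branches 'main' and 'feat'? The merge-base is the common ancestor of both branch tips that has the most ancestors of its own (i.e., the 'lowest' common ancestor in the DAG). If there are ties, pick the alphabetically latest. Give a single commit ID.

After op 1 (commit): HEAD=main@B [main=B]
After op 2 (branch): HEAD=main@B [feat=B main=B]
After op 3 (checkout): HEAD=feat@B [feat=B main=B]
After op 4 (commit): HEAD=feat@C [feat=C main=B]
After op 5 (merge): HEAD=feat@D [feat=D main=B]
After op 6 (merge): HEAD=feat@E [feat=E main=B]
After op 7 (commit): HEAD=feat@F [feat=F main=B]
After op 8 (checkout): HEAD=main@B [feat=F main=B]
ancestors(main=B): ['A', 'B']
ancestors(feat=F): ['A', 'B', 'C', 'D', 'E', 'F']
common: ['A', 'B']

Answer: B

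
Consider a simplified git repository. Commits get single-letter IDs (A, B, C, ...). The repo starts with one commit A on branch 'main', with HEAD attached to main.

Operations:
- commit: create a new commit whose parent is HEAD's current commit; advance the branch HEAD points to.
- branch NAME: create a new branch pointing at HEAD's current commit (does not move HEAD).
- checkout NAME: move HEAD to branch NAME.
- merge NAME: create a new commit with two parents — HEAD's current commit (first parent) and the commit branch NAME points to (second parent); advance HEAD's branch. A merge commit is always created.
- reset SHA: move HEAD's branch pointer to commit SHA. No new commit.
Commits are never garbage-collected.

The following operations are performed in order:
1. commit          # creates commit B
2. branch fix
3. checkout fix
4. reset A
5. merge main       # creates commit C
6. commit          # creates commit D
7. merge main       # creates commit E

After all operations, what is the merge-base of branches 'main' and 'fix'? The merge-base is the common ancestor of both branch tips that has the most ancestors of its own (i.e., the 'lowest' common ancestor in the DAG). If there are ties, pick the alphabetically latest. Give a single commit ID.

After op 1 (commit): HEAD=main@B [main=B]
After op 2 (branch): HEAD=main@B [fix=B main=B]
After op 3 (checkout): HEAD=fix@B [fix=B main=B]
After op 4 (reset): HEAD=fix@A [fix=A main=B]
After op 5 (merge): HEAD=fix@C [fix=C main=B]
After op 6 (commit): HEAD=fix@D [fix=D main=B]
After op 7 (merge): HEAD=fix@E [fix=E main=B]
ancestors(main=B): ['A', 'B']
ancestors(fix=E): ['A', 'B', 'C', 'D', 'E']
common: ['A', 'B']

Answer: B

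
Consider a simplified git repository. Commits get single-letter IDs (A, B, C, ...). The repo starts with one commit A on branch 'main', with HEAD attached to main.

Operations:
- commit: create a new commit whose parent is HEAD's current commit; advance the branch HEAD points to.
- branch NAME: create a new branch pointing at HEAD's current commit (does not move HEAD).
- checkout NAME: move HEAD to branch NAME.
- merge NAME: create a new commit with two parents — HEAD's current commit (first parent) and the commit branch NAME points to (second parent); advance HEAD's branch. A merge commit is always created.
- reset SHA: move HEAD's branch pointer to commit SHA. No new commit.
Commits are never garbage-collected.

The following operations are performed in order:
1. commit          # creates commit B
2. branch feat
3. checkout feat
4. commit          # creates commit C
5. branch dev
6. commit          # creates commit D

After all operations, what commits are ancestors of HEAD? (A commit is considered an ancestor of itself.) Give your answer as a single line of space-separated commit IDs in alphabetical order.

Answer: A B C D

Derivation:
After op 1 (commit): HEAD=main@B [main=B]
After op 2 (branch): HEAD=main@B [feat=B main=B]
After op 3 (checkout): HEAD=feat@B [feat=B main=B]
After op 4 (commit): HEAD=feat@C [feat=C main=B]
After op 5 (branch): HEAD=feat@C [dev=C feat=C main=B]
After op 6 (commit): HEAD=feat@D [dev=C feat=D main=B]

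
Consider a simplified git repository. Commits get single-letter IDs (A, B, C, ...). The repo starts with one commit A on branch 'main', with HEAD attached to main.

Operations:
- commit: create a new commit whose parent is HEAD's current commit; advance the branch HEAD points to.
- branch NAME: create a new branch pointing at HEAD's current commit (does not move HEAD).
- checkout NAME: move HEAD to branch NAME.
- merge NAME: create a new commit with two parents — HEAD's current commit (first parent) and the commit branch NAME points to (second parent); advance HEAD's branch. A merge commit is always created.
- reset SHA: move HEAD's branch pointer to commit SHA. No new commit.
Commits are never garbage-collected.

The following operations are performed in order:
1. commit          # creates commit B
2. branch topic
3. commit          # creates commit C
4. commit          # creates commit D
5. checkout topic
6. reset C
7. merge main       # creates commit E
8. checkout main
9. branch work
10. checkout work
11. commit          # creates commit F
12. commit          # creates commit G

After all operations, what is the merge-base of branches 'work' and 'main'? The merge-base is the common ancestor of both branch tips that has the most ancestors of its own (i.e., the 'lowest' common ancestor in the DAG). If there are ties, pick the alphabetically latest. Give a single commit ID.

After op 1 (commit): HEAD=main@B [main=B]
After op 2 (branch): HEAD=main@B [main=B topic=B]
After op 3 (commit): HEAD=main@C [main=C topic=B]
After op 4 (commit): HEAD=main@D [main=D topic=B]
After op 5 (checkout): HEAD=topic@B [main=D topic=B]
After op 6 (reset): HEAD=topic@C [main=D topic=C]
After op 7 (merge): HEAD=topic@E [main=D topic=E]
After op 8 (checkout): HEAD=main@D [main=D topic=E]
After op 9 (branch): HEAD=main@D [main=D topic=E work=D]
After op 10 (checkout): HEAD=work@D [main=D topic=E work=D]
After op 11 (commit): HEAD=work@F [main=D topic=E work=F]
After op 12 (commit): HEAD=work@G [main=D topic=E work=G]
ancestors(work=G): ['A', 'B', 'C', 'D', 'F', 'G']
ancestors(main=D): ['A', 'B', 'C', 'D']
common: ['A', 'B', 'C', 'D']

Answer: D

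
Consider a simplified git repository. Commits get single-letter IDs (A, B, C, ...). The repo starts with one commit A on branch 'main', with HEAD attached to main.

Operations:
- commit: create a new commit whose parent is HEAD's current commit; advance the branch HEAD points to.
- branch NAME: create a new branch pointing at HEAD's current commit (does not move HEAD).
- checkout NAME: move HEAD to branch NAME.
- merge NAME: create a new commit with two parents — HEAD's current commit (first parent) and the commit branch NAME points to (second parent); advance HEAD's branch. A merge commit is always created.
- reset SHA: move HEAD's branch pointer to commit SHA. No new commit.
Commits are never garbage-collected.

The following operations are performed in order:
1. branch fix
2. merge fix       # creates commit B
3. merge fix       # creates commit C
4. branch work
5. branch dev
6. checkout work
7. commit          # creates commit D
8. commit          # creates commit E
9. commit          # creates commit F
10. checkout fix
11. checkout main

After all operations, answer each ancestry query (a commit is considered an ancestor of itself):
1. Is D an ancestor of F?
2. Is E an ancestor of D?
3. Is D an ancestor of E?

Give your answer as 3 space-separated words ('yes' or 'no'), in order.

Answer: yes no yes

Derivation:
After op 1 (branch): HEAD=main@A [fix=A main=A]
After op 2 (merge): HEAD=main@B [fix=A main=B]
After op 3 (merge): HEAD=main@C [fix=A main=C]
After op 4 (branch): HEAD=main@C [fix=A main=C work=C]
After op 5 (branch): HEAD=main@C [dev=C fix=A main=C work=C]
After op 6 (checkout): HEAD=work@C [dev=C fix=A main=C work=C]
After op 7 (commit): HEAD=work@D [dev=C fix=A main=C work=D]
After op 8 (commit): HEAD=work@E [dev=C fix=A main=C work=E]
After op 9 (commit): HEAD=work@F [dev=C fix=A main=C work=F]
After op 10 (checkout): HEAD=fix@A [dev=C fix=A main=C work=F]
After op 11 (checkout): HEAD=main@C [dev=C fix=A main=C work=F]
ancestors(F) = {A,B,C,D,E,F}; D in? yes
ancestors(D) = {A,B,C,D}; E in? no
ancestors(E) = {A,B,C,D,E}; D in? yes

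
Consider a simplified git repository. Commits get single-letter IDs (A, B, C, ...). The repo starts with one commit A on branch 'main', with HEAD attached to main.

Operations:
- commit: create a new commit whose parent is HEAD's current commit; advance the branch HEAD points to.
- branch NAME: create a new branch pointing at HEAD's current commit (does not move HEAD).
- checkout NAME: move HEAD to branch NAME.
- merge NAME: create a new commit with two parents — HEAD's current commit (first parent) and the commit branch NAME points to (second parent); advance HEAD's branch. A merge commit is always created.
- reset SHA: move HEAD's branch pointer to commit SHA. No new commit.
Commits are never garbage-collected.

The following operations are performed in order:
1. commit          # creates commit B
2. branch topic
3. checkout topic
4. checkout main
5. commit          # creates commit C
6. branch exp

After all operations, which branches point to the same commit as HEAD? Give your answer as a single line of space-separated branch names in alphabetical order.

Answer: exp main

Derivation:
After op 1 (commit): HEAD=main@B [main=B]
After op 2 (branch): HEAD=main@B [main=B topic=B]
After op 3 (checkout): HEAD=topic@B [main=B topic=B]
After op 4 (checkout): HEAD=main@B [main=B topic=B]
After op 5 (commit): HEAD=main@C [main=C topic=B]
After op 6 (branch): HEAD=main@C [exp=C main=C topic=B]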